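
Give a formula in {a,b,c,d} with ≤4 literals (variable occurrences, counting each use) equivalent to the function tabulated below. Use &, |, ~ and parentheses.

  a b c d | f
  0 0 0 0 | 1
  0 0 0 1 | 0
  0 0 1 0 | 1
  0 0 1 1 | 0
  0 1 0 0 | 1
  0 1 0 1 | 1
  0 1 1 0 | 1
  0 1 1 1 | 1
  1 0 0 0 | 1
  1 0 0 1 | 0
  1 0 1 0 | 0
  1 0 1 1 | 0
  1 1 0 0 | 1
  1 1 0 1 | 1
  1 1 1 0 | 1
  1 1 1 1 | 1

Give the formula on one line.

(b | ((~a | ~c) & ~d))

  ~a = 1111111100000000
  ~c = 1100110011001100
  (~a | ~c) = 1111111111001100
  ~d = 1010101010101010
  ((~a | ~c) & ~d) = 1010101010001000
  (b | ((~a | ~c) & ~d)) = 1010111110001111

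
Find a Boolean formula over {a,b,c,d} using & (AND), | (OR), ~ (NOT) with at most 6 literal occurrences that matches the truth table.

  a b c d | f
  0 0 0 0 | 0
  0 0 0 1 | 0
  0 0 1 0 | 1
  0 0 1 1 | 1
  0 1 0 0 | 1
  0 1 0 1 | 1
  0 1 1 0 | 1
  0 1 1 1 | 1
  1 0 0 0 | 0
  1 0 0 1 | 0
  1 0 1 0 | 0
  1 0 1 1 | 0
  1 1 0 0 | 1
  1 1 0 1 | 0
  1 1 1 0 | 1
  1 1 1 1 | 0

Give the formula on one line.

  (b | c) = 0011111100111111
  ~c = 1100110011001100
  (~c | b) = 1100111111001111
  ~d = 1010101010101010
  ((~c | b) & ~d) = 1000101010001010
  ~a = 1111111100000000
  (((~c | b) & ~d) | ~a) = 1111111110001010
  ((b | c) & (((~c | b) & ~d) | ~a)) = 0011111100001010

((b | c) & (((~c | b) & ~d) | ~a))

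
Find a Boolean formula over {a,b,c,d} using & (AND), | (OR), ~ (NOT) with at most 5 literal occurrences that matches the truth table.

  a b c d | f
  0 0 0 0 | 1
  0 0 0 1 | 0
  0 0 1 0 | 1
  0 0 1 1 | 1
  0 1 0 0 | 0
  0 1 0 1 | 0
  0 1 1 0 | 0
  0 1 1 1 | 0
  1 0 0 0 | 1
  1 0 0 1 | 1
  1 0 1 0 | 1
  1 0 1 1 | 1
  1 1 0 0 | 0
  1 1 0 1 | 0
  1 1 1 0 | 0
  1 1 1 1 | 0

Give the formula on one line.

  ~d = 1010101010101010
  (~d | c) = 1011101110111011
  (a | (~d | c)) = 1011101111111111
  ~b = 1111000011110000
  ((a | (~d | c)) & ~b) = 1011000011110000

((a | (~d | c)) & ~b)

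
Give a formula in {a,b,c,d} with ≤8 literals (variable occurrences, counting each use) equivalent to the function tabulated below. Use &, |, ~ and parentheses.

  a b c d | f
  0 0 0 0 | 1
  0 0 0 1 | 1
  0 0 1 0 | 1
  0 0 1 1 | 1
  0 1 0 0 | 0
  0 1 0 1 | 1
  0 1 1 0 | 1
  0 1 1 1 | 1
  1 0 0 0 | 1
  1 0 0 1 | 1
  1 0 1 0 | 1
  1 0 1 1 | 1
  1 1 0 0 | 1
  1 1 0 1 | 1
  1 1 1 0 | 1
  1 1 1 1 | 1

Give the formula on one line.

((d | c) | ((a | ~b) | (a | d)))

  (d | c) = 0111011101110111
  ~b = 1111000011110000
  (a | ~b) = 1111000011111111
  (a | d) = 0101010111111111
  ((a | ~b) | (a | d)) = 1111010111111111
  ((d | c) | ((a | ~b) | (a | d))) = 1111011111111111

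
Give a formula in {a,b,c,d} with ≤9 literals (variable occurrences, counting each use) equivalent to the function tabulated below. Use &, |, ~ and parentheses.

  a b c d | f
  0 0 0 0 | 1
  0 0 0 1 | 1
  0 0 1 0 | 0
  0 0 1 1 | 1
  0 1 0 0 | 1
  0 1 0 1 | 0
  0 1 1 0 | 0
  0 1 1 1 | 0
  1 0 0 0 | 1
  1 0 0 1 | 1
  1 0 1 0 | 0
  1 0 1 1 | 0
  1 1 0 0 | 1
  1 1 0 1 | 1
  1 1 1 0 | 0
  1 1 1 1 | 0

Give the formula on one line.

(((~a & d) | ~c) & ((a | ~b) | ~d))

  ~a = 1111111100000000
  (~a & d) = 0101010100000000
  ~c = 1100110011001100
  ((~a & d) | ~c) = 1101110111001100
  ~b = 1111000011110000
  (a | ~b) = 1111000011111111
  ~d = 1010101010101010
  ((a | ~b) | ~d) = 1111101011111111
  (((~a & d) | ~c) & ((a | ~b) | ~d)) = 1101100011001100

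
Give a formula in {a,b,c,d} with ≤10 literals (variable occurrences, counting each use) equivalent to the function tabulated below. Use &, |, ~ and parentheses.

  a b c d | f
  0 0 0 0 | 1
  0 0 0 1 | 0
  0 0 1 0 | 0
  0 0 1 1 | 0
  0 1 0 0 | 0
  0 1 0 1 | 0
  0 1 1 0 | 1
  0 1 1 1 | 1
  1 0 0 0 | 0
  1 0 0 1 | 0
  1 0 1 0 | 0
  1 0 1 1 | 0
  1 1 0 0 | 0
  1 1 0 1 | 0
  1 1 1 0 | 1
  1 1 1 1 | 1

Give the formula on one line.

  ~a = 1111111100000000
  (a & b) = 0000000000001111
  (~a | (a & b)) = 1111111100001111
  ~c = 1100110011001100
  ((~a | (a & b)) & ~c) = 1100110000001100
  ~d = 1010101010101010
  ~b = 1111000011110000
  (~d & ~b) = 1010000010100000
  ((~d & ~b) & ~a) = 1010000000000000
  (((~a | (a & b)) & ~c) & ((~d & ~b) & ~a)) = 1000000000000000
  (b & c) = 0000001100000011
  ((((~a | (a & b)) & ~c) & ((~d & ~b) & ~a)) | (b & c)) = 1000001100000011

((((~a | (a & b)) & ~c) & ((~d & ~b) & ~a)) | (b & c))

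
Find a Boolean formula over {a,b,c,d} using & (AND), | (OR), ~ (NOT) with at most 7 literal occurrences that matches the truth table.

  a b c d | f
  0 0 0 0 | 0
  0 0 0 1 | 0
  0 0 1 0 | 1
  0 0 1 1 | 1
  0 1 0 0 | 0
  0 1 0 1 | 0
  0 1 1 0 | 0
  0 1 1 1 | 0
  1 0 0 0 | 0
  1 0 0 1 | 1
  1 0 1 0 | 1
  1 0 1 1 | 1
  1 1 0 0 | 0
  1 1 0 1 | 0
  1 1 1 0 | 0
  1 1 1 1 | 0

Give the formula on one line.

  ~b = 1111000011110000
  (d & a) = 0000000001010101
  ((d & a) | c) = 0011001101110111
  (~b & ((d & a) | c)) = 0011000001110000

(~b & ((d & a) | c))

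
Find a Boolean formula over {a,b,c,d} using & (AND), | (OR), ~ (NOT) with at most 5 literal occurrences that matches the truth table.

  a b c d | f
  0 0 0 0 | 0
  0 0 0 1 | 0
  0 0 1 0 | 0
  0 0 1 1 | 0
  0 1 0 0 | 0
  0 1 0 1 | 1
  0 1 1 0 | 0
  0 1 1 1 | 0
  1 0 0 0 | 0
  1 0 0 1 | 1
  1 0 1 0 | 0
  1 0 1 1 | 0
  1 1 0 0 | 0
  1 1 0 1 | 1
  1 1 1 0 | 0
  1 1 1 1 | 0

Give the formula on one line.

(((c | d) & ~c) & (a | b))

  (c | d) = 0111011101110111
  ~c = 1100110011001100
  ((c | d) & ~c) = 0100010001000100
  (a | b) = 0000111111111111
  (((c | d) & ~c) & (a | b)) = 0000010001000100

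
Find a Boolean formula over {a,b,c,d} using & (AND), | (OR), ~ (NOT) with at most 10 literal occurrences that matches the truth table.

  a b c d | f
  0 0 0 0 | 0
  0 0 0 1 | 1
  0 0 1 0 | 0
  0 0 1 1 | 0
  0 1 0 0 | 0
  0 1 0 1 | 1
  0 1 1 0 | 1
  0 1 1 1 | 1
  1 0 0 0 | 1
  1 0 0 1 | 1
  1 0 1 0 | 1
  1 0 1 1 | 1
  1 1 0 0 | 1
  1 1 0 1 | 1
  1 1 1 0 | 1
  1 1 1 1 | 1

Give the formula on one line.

  (c & b) = 0000001100000011
  ~b = 1111000011110000
  (d | ~b) = 1111010111110101
  ~c = 1100110011001100
  (d & ~c) = 0100010001000100
  (b | (d & ~c)) = 0100111101001111
  ((d | ~b) & (b | (d & ~c))) = 0100010101000101
  ((c & b) | ((d | ~b) & (b | (d & ~c)))) = 0100011101000111
  (((c & b) | ((d | ~b) & (b | (d & ~c)))) | a) = 0100011111111111

(((c & b) | ((d | ~b) & (b | (d & ~c)))) | a)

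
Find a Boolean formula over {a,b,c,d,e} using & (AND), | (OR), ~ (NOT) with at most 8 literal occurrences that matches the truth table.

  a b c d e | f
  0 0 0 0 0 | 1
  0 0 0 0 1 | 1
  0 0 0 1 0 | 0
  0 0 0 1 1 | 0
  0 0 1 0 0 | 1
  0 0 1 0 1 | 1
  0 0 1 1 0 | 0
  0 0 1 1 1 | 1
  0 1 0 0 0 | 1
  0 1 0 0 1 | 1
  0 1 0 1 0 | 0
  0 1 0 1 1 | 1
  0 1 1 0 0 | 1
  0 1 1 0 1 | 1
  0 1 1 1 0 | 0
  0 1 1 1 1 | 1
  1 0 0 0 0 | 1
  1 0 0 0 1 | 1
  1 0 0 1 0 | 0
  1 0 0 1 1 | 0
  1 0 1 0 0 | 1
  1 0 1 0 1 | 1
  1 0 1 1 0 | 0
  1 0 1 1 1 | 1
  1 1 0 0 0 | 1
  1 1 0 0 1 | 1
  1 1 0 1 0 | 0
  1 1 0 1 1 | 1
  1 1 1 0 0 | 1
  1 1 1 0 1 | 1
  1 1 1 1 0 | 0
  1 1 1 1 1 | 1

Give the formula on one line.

  (c & e) = 00000101000001010000010100000101
  ~c = 11110000111100001111000011110000
  (b | ~c) = 11110000111111111111000011111111
  (e & (b | ~c)) = 01010000010101010101000001010101
  (b & d) = 00000000001100110000000000110011
  ((e & (b | ~c)) & (b & d)) = 00000000000100010000000000010001
  ((c & e) | ((e & (b | ~c)) & (b & d))) = 00000101000101010000010100010101
  ~d = 11001100110011001100110011001100
  (((c & e) | ((e & (b | ~c)) & (b & d))) | ~d) = 11001101110111011100110111011101

(((c & e) | ((e & (b | ~c)) & (b & d))) | ~d)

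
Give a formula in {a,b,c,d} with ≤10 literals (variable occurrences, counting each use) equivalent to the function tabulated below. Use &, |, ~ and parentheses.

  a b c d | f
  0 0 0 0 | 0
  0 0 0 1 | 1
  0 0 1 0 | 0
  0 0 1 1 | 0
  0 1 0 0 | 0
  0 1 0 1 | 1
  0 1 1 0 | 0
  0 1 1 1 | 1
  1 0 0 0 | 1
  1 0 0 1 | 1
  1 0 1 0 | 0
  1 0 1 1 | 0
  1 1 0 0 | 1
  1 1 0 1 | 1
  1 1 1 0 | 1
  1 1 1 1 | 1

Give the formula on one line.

  (d & b) = 0000010100000101
  ~c = 1100110011001100
  ~b = 1111000011110000
  (a & ~b) = 0000000011110000
  ((a & ~b) & ~c) = 0000000011000000
  (((a & ~b) & ~c) | d) = 0101010111010101
  (~c & (((a & ~b) & ~c) | d)) = 0100010011000100
  (b & a) = 0000000000001111
  ((~c & (((a & ~b) & ~c) | d)) | (b & a)) = 0100010011001111
  ((d & b) | ((~c & (((a & ~b) & ~c) | d)) | (b & a))) = 0100010111001111

((d & b) | ((~c & (((a & ~b) & ~c) | d)) | (b & a)))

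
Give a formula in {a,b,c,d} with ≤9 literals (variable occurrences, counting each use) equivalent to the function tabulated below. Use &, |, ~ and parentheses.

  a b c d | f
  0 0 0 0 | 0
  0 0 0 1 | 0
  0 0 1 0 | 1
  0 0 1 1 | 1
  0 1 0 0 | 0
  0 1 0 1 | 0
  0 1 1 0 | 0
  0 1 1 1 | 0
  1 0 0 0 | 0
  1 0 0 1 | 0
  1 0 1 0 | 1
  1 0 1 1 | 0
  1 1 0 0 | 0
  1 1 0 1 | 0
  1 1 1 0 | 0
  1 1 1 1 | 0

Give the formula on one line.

  ~b = 1111000011110000
  ~c = 1100110011001100
  (~b | ~c) = 1111110011111100
  ((~b | ~c) & c) = 0011000000110000
  ~a = 1111111100000000
  ~d = 1010101010101010
  (~a | ~d) = 1111111110101010
  (~c & a) = 0000000011001100
  ((~a | ~d) | (~c & a)) = 1111111111101110
  (((~b | ~c) & c) & ((~a | ~d) | (~c & a))) = 0011000000100000

(((~b | ~c) & c) & ((~a | ~d) | (~c & a)))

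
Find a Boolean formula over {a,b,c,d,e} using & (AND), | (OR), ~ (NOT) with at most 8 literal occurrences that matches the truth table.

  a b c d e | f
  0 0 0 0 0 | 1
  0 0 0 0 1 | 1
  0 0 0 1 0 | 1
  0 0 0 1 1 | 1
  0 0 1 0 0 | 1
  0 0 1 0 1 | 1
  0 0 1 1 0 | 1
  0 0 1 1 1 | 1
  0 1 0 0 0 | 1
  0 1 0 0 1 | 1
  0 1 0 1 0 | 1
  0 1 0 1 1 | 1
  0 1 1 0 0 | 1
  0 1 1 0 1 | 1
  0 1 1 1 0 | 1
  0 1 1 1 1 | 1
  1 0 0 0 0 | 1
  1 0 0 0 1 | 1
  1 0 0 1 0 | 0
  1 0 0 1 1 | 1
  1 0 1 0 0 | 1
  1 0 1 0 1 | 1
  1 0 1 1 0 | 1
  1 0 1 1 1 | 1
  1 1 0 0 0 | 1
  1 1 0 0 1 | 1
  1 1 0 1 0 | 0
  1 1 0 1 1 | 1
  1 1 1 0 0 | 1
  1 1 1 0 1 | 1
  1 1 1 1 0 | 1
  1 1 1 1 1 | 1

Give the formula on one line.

  (e & d) = 00010001000100010001000100010001
  ~d = 11001100110011001100110011001100
  ((e & d) | ~d) = 11011101110111011101110111011101
  (~d | c) = 11001111110011111100111111001111
  ~a = 11111111111111110000000000000000
  ((~d | c) | ~a) = 11111111111111111100111111001111
  (((e & d) | ~d) | ((~d | c) | ~a)) = 11111111111111111101111111011111

(((e & d) | ~d) | ((~d | c) | ~a))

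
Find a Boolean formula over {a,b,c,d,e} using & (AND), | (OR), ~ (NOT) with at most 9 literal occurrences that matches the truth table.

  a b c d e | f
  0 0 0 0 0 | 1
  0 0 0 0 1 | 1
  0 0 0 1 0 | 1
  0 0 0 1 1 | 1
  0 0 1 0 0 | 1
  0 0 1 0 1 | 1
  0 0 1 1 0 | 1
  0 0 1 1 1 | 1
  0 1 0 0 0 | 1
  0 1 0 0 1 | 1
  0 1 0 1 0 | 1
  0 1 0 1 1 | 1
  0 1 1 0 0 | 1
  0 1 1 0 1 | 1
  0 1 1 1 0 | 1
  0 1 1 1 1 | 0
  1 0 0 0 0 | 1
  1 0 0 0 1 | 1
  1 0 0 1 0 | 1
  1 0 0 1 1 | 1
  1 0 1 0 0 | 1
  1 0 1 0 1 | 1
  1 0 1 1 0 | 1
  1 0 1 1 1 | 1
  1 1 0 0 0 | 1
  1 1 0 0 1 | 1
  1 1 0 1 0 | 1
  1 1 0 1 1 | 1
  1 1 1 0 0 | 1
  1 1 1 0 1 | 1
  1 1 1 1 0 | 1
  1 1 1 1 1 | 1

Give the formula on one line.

(((((c | e) & ~d) | ~e) | (~b & e)) | ((~c | a) & d))

  (c | e) = 01011111010111110101111101011111
  ~d = 11001100110011001100110011001100
  ((c | e) & ~d) = 01001100010011000100110001001100
  ~e = 10101010101010101010101010101010
  (((c | e) & ~d) | ~e) = 11101110111011101110111011101110
  ~b = 11111111000000001111111100000000
  (~b & e) = 01010101000000000101010100000000
  ((((c | e) & ~d) | ~e) | (~b & e)) = 11111111111011101111111111101110
  ~c = 11110000111100001111000011110000
  (~c | a) = 11110000111100001111111111111111
  ((~c | a) & d) = 00110000001100000011001100110011
  (((((c | e) & ~d) | ~e) | (~b & e)) | ((~c | a) & d)) = 11111111111111101111111111111111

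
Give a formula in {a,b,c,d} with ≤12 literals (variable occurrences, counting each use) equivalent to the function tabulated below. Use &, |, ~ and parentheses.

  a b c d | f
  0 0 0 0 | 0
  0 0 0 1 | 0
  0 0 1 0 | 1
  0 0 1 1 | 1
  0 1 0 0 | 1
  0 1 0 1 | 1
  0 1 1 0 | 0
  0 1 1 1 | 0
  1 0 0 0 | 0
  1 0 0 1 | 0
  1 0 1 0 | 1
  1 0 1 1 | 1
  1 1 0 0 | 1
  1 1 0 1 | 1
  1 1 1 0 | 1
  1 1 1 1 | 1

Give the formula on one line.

((c | ((~c | a) & b)) & (((~a | ~c) & ~b) | (~c | a)))

  ~c = 1100110011001100
  (~c | a) = 1100110011111111
  ((~c | a) & b) = 0000110000001111
  (c | ((~c | a) & b)) = 0011111100111111
  ~a = 1111111100000000
  (~a | ~c) = 1111111111001100
  ~b = 1111000011110000
  ((~a | ~c) & ~b) = 1111000011000000
  (((~a | ~c) & ~b) | (~c | a)) = 1111110011111111
  ((c | ((~c | a) & b)) & (((~a | ~c) & ~b) | (~c | a))) = 0011110000111111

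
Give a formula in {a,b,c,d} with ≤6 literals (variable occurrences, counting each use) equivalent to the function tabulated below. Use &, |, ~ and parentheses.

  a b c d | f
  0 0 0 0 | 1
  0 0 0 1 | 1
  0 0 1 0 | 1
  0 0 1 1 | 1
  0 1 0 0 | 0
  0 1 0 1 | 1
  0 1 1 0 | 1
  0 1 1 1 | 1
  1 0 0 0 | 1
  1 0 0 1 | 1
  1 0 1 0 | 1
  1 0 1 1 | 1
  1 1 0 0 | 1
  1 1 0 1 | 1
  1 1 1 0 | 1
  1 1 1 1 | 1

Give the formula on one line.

  ~c = 1100110011001100
  ~b = 1111000011110000
  (~b | c) = 1111001111110011
  (~c & (~b | c)) = 1100000011000000
  (d | (~c & (~b | c))) = 1101010111010101
  (a | (d | (~c & (~b | c)))) = 1101010111111111
  ((a | (d | (~c & (~b | c)))) | c) = 1111011111111111

((a | (d | (~c & (~b | c)))) | c)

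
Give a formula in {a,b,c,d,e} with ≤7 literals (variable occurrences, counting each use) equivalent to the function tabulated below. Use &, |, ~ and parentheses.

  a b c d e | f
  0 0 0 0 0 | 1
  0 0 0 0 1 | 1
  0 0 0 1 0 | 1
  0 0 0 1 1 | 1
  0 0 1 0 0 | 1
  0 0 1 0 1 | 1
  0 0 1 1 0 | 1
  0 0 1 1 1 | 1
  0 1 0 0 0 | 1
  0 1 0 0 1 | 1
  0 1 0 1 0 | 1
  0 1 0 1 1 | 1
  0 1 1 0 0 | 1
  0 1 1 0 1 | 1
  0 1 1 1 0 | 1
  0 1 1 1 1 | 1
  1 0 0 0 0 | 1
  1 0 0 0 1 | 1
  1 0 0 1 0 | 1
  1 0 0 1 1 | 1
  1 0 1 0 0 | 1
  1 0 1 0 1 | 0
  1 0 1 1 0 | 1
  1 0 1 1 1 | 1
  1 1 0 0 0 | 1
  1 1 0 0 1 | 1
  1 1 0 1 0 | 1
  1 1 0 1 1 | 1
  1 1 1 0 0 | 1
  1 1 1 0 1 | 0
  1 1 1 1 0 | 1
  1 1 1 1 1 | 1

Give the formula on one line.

  ~e = 10101010101010101010101010101010
  ~a = 11111111111111110000000000000000
  (d | ~a) = 11111111111111110011001100110011
  (~e | (d | ~a)) = 11111111111111111011101110111011
  ~c = 11110000111100001111000011110000
  ((~e | (d | ~a)) | ~c) = 11111111111111111111101111111011

((~e | (d | ~a)) | ~c)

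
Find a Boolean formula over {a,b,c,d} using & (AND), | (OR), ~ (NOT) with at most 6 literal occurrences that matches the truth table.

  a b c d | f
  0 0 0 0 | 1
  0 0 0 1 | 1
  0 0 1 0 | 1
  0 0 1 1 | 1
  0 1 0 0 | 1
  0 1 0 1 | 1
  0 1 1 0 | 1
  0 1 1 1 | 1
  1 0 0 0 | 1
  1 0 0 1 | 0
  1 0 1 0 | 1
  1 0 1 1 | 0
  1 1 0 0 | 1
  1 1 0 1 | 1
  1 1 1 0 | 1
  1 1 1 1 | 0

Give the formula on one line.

  ~d = 1010101010101010
  (~d & a) = 0000000010101010
  ~c = 1100110011001100
  (b & ~c) = 0000110000001100
  ((~d & a) | (b & ~c)) = 0000110010101110
  ~a = 1111111100000000
  (((~d & a) | (b & ~c)) | ~a) = 1111111110101110

(((~d & a) | (b & ~c)) | ~a)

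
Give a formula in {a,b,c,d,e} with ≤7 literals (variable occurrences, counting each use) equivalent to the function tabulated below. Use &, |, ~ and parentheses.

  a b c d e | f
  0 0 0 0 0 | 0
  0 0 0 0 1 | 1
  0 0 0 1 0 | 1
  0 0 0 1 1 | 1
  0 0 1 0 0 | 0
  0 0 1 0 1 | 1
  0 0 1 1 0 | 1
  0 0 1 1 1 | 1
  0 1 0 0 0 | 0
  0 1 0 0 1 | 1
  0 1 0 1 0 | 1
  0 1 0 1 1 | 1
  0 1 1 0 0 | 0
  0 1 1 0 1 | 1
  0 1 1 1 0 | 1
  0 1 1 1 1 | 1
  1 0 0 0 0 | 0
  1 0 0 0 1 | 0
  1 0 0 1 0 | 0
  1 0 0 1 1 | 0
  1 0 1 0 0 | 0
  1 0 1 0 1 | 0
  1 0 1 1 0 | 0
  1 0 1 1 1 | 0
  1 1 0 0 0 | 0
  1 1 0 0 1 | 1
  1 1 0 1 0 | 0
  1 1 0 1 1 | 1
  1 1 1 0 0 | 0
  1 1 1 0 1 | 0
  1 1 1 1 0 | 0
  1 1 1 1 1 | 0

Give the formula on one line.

((e | ((d & ~a) & ~e)) & (~a | (b & ~c)))

  ~a = 11111111111111110000000000000000
  (d & ~a) = 00110011001100110000000000000000
  ~e = 10101010101010101010101010101010
  ((d & ~a) & ~e) = 00100010001000100000000000000000
  (e | ((d & ~a) & ~e)) = 01110111011101110101010101010101
  ~c = 11110000111100001111000011110000
  (b & ~c) = 00000000111100000000000011110000
  (~a | (b & ~c)) = 11111111111111110000000011110000
  ((e | ((d & ~a) & ~e)) & (~a | (b & ~c))) = 01110111011101110000000001010000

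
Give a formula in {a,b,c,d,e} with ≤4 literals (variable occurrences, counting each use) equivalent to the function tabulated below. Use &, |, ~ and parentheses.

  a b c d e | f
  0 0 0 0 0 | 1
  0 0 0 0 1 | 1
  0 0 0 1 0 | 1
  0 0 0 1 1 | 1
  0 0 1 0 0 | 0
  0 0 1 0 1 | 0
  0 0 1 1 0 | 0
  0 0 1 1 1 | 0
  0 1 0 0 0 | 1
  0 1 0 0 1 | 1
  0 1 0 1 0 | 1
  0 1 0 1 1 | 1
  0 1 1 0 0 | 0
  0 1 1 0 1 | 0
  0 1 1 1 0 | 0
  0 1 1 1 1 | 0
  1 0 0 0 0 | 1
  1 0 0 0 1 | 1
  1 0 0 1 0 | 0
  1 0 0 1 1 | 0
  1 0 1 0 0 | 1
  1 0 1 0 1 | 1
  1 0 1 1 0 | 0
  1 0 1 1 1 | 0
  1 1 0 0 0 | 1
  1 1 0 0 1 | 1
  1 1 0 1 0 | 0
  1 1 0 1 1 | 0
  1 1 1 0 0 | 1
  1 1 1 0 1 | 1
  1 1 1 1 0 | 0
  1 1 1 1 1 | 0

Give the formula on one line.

  ~d = 11001100110011001100110011001100
  ~a = 11111111111111110000000000000000
  (~d | ~a) = 11111111111111111100110011001100
  ~c = 11110000111100001111000011110000
  (a | ~c) = 11110000111100001111111111111111
  ((~d | ~a) & (a | ~c)) = 11110000111100001100110011001100

((~d | ~a) & (a | ~c))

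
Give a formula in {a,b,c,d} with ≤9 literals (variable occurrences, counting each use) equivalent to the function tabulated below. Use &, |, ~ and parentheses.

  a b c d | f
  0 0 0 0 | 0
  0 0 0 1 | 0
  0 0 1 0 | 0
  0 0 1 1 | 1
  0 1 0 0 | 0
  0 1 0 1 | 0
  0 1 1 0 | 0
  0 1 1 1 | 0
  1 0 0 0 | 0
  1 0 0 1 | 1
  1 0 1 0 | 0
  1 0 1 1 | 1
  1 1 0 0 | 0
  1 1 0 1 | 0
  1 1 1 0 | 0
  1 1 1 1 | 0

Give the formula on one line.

((d & ~b) & (((d & a) | b) | c))

  ~b = 1111000011110000
  (d & ~b) = 0101000001010000
  (d & a) = 0000000001010101
  ((d & a) | b) = 0000111101011111
  (((d & a) | b) | c) = 0011111101111111
  ((d & ~b) & (((d & a) | b) | c)) = 0001000001010000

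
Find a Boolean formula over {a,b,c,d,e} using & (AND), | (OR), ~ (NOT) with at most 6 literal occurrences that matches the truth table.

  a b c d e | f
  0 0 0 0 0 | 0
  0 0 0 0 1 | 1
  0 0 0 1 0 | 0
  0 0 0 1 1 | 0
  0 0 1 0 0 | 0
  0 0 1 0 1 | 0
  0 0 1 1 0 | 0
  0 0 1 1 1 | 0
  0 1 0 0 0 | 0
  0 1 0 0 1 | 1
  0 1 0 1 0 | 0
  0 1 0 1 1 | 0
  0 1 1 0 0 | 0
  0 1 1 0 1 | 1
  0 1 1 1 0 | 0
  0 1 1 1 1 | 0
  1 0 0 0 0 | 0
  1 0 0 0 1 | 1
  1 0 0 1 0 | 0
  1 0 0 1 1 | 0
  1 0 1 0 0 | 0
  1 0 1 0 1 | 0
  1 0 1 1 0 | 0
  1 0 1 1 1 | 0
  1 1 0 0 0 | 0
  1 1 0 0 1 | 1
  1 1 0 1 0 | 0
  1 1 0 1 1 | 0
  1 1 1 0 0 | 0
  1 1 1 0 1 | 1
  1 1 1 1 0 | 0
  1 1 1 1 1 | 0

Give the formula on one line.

  ~d = 11001100110011001100110011001100
  (e & ~d) = 01000100010001000100010001000100
  ~c = 11110000111100001111000011110000
  ~a = 11111111111111110000000000000000
  (~c & ~a) = 11110000111100000000000000000000
  ((~c & ~a) | b) = 11110000111111110000000011111111
  (~c | ((~c & ~a) | b)) = 11110000111111111111000011111111
  ((e & ~d) & (~c | ((~c & ~a) | b))) = 01000000010001000100000001000100

((e & ~d) & (~c | ((~c & ~a) | b)))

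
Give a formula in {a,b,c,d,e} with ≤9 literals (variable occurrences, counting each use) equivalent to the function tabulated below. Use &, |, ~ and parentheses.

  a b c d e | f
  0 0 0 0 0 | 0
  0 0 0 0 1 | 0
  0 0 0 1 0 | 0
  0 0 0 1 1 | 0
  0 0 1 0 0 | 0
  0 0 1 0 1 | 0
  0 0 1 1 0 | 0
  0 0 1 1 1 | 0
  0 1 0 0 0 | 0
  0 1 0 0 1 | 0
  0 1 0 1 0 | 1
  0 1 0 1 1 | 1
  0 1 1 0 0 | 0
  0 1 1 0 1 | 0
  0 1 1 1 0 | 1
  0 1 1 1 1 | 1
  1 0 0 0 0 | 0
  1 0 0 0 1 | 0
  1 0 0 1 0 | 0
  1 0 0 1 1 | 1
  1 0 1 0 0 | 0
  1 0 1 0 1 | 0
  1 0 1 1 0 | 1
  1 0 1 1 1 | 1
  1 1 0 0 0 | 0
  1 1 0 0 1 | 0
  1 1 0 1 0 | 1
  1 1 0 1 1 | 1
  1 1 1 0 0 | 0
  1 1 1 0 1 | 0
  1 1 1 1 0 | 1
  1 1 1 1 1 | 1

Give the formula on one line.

(((((e & ~c) & d) | c) & (d & a)) | (d & b))

  ~c = 11110000111100001111000011110000
  (e & ~c) = 01010000010100000101000001010000
  ((e & ~c) & d) = 00010000000100000001000000010000
  (((e & ~c) & d) | c) = 00011111000111110001111100011111
  (d & a) = 00000000000000000011001100110011
  ((((e & ~c) & d) | c) & (d & a)) = 00000000000000000001001100010011
  (d & b) = 00000000001100110000000000110011
  (((((e & ~c) & d) | c) & (d & a)) | (d & b)) = 00000000001100110001001100110011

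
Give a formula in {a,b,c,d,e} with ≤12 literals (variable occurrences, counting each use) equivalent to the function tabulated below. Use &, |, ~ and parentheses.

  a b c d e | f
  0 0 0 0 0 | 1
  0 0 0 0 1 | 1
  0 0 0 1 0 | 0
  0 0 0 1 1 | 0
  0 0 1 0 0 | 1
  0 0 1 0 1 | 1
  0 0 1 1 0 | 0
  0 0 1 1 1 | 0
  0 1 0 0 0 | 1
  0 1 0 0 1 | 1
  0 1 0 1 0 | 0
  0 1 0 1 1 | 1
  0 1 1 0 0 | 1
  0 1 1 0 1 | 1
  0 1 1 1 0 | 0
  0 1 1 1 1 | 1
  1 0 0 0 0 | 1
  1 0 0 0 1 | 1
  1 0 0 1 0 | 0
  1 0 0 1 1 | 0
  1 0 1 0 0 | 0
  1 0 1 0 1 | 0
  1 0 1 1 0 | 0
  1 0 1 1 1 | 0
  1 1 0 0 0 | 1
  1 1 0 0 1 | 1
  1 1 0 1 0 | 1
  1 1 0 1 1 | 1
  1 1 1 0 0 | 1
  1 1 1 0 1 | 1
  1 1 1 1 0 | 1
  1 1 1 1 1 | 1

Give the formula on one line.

(((~a & ~d) | (b | ~c)) & (((a | ~d) | e) & (~d | b)))

  ~a = 11111111111111110000000000000000
  ~d = 11001100110011001100110011001100
  (~a & ~d) = 11001100110011000000000000000000
  ~c = 11110000111100001111000011110000
  (b | ~c) = 11110000111111111111000011111111
  ((~a & ~d) | (b | ~c)) = 11111100111111111111000011111111
  (a | ~d) = 11001100110011001111111111111111
  ((a | ~d) | e) = 11011101110111011111111111111111
  (~d | b) = 11001100111111111100110011111111
  (((a | ~d) | e) & (~d | b)) = 11001100110111011100110011111111
  (((~a & ~d) | (b | ~c)) & (((a | ~d) | e) & (~d | b))) = 11001100110111011100000011111111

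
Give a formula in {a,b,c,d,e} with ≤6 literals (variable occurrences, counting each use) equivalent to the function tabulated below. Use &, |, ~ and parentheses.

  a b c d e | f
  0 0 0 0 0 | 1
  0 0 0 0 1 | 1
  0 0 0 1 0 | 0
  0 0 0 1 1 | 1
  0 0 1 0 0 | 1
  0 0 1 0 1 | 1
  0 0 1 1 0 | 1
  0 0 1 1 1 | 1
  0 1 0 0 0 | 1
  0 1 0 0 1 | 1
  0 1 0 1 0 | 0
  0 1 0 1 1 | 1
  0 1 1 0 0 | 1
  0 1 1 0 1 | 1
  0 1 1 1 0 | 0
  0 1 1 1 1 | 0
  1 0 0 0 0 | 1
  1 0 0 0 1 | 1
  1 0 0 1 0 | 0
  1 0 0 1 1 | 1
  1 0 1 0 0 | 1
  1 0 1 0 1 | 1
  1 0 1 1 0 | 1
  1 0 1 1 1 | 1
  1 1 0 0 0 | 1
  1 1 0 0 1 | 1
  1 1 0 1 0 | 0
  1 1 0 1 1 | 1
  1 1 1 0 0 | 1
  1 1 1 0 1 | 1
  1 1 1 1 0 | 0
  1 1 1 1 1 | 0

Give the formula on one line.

  ~c = 11110000111100001111000011110000
  (e & ~c) = 01010000010100000101000001010000
  ~b = 11111111000000001111111100000000
  (~b & c) = 00001111000000000000111100000000
  ((e & ~c) | (~b & c)) = 01011111010100000101111101010000
  ~d = 11001100110011001100110011001100
  (((e & ~c) | (~b & c)) | ~d) = 11011111110111001101111111011100

(((e & ~c) | (~b & c)) | ~d)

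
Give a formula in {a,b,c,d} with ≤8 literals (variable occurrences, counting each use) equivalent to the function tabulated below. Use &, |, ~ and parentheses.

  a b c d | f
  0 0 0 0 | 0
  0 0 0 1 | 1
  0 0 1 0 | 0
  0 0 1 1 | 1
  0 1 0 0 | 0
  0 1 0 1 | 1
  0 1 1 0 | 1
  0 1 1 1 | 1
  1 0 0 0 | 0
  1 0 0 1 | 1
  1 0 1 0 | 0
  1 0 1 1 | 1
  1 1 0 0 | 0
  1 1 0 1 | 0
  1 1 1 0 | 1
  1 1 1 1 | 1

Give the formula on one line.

  (c & b) = 0000001100000011
  ((c & b) | d) = 0101011101010111
  ~a = 1111111100000000
  (~a | c) = 1111111100110011
  ~b = 1111000011110000
  ((~a | c) | ~b) = 1111111111110011
  (((c & b) | d) & ((~a | c) | ~b)) = 0101011101010011

(((c & b) | d) & ((~a | c) | ~b))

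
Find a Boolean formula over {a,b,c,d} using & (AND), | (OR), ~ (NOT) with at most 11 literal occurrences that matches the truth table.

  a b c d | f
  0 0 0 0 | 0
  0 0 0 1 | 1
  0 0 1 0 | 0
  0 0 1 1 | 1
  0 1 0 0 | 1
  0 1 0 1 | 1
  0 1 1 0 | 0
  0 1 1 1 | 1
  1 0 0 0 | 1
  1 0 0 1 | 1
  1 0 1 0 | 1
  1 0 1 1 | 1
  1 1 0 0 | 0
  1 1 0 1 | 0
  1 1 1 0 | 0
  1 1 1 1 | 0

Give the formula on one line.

  ~b = 1111000011110000
  (~b & d) = 0101000001010000
  (b | (~b & d)) = 0101111101011111
  (a | (b | (~b & d))) = 0101111111111111
  ~c = 1100110011001100
  (d | ~c) = 1101110111011101
  ~a = 1111111100000000
  ((d | ~c) & ~a) = 1101110100000000
  (~b | ((d | ~c) & ~a)) = 1111110111110000
  ((a | (b | (~b & d))) & (~b | ((d | ~c) & ~a))) = 0101110111110000

((a | (b | (~b & d))) & (~b | ((d | ~c) & ~a)))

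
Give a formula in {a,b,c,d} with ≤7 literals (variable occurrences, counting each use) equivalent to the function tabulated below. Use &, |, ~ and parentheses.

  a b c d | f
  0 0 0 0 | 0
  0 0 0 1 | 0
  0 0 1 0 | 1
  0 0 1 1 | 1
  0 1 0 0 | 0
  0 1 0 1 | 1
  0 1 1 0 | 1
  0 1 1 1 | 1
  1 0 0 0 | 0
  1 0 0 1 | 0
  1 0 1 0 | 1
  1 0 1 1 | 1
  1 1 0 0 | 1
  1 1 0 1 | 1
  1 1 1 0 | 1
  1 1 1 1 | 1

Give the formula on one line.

  (d | a) = 0101010111111111
  (b & (d | a)) = 0000010100001111
  ((b & (d | a)) | c) = 0011011100111111

((b & (d | a)) | c)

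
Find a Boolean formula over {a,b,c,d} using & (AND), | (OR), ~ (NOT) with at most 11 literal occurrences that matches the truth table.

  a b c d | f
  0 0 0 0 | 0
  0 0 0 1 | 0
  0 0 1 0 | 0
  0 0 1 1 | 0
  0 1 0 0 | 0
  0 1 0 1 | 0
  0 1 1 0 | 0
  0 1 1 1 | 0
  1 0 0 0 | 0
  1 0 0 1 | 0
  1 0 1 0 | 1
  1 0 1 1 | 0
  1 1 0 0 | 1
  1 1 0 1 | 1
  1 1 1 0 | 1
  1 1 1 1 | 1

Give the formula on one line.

((((b & a) | ((c & (d | ~b)) & ~d)) | (~c & b)) & a)

  (b & a) = 0000000000001111
  ~b = 1111000011110000
  (d | ~b) = 1111010111110101
  (c & (d | ~b)) = 0011000100110001
  ~d = 1010101010101010
  ((c & (d | ~b)) & ~d) = 0010000000100000
  ((b & a) | ((c & (d | ~b)) & ~d)) = 0010000000101111
  ~c = 1100110011001100
  (~c & b) = 0000110000001100
  (((b & a) | ((c & (d | ~b)) & ~d)) | (~c & b)) = 0010110000101111
  ((((b & a) | ((c & (d | ~b)) & ~d)) | (~c & b)) & a) = 0000000000101111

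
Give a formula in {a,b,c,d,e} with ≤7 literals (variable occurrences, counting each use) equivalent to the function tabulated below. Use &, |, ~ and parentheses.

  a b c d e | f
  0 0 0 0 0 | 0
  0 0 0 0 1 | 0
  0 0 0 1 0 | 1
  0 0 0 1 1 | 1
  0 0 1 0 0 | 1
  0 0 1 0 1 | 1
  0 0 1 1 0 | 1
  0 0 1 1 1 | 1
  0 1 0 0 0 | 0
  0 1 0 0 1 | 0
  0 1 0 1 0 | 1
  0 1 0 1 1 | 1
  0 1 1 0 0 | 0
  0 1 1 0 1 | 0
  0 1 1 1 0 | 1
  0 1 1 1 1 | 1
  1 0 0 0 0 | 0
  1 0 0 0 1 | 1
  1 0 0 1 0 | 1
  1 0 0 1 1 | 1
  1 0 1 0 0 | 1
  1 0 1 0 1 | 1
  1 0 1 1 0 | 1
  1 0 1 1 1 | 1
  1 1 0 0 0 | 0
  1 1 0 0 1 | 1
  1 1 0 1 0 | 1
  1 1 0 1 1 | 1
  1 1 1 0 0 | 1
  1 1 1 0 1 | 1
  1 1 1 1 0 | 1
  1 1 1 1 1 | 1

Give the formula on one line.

  ~b = 11111111000000001111111100000000
  (~b & c) = 00001111000000000000111100000000
  (e | c) = 01011111010111110101111101011111
  ((e | c) & a) = 00000000000000000101111101011111
  (((e | c) & a) | d) = 00110011001100110111111101111111
  ((~b & c) | (((e | c) & a) | d)) = 00111111001100110111111101111111

((~b & c) | (((e | c) & a) | d))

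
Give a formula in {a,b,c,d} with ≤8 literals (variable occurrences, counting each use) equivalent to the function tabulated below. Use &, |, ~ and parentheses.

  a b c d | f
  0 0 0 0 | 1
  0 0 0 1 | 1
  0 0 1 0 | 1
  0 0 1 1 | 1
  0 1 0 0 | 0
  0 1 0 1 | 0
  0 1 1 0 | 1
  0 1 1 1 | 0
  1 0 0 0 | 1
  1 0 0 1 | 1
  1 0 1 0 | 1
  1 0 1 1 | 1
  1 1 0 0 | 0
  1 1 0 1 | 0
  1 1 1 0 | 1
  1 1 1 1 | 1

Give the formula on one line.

  ~b = 1111000011110000
  (c | ~b) = 1111001111110011
  ~d = 1010101010101010
  (~b | ~d) = 1111101011111010
  ((~b | ~d) | a) = 1111101011111111
  ((c | ~b) & ((~b | ~d) | a)) = 1111001011110011

((c | ~b) & ((~b | ~d) | a))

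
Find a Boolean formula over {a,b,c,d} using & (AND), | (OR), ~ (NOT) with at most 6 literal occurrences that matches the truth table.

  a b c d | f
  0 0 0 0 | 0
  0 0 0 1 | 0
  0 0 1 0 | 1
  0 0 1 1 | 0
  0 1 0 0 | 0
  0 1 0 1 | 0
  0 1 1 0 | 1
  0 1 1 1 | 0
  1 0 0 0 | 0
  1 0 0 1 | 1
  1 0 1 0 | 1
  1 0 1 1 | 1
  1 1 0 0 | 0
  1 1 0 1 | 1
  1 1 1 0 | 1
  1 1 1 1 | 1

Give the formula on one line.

  (d & a) = 0000000001010101
  ~d = 1010101010101010
  (c & ~d) = 0010001000100010
  ((d & a) | (c & ~d)) = 0010001001110111

((d & a) | (c & ~d))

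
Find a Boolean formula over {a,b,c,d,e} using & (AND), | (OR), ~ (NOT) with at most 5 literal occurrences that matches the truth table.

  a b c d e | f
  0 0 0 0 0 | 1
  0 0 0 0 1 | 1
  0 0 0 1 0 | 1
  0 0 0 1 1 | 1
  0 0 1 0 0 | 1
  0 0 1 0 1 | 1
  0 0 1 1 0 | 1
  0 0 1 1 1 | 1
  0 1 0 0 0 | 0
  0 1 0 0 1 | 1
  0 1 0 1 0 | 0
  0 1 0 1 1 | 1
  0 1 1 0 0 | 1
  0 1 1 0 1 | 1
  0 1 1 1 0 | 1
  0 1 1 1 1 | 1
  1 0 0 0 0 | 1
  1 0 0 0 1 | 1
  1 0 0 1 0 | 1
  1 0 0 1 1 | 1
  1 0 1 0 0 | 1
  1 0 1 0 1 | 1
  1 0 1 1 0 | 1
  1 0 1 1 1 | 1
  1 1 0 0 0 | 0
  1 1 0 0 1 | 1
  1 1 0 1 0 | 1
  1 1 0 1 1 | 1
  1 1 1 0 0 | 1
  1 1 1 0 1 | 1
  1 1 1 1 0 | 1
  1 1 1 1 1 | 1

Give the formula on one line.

((c | (a & d)) | (e | ~b))

  (a & d) = 00000000000000000011001100110011
  (c | (a & d)) = 00001111000011110011111100111111
  ~b = 11111111000000001111111100000000
  (e | ~b) = 11111111010101011111111101010101
  ((c | (a & d)) | (e | ~b)) = 11111111010111111111111101111111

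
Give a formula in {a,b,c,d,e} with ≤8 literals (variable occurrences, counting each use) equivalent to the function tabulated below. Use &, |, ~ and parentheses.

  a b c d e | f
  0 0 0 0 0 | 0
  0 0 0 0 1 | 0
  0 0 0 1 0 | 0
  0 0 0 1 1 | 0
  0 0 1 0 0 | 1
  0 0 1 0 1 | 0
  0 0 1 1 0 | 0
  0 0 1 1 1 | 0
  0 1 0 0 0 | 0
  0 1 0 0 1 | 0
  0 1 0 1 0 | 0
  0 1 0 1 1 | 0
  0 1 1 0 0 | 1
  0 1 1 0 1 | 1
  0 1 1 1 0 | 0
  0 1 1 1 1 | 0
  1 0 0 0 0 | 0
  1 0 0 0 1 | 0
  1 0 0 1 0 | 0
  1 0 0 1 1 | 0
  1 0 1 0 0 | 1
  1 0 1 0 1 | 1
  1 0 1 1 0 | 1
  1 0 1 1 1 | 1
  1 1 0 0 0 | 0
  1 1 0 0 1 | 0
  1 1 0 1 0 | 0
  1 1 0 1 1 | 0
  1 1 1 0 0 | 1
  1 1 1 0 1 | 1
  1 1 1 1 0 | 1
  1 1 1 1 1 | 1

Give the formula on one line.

((c & (~d | a)) & (b | (a | ~e)))

  ~d = 11001100110011001100110011001100
  (~d | a) = 11001100110011001111111111111111
  (c & (~d | a)) = 00001100000011000000111100001111
  ~e = 10101010101010101010101010101010
  (a | ~e) = 10101010101010101111111111111111
  (b | (a | ~e)) = 10101010111111111111111111111111
  ((c & (~d | a)) & (b | (a | ~e))) = 00001000000011000000111100001111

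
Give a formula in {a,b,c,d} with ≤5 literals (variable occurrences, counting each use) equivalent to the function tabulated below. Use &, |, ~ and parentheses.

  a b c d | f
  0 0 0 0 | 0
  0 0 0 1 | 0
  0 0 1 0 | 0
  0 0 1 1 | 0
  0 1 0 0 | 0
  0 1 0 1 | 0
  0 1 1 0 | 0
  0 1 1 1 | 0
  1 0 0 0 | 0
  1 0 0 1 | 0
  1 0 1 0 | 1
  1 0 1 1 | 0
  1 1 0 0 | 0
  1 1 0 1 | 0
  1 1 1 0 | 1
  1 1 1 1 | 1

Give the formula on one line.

  (b & c) = 0000001100000011
  ~d = 1010101010101010
  ((b & c) | ~d) = 1010101110101011
  (((b & c) | ~d) & a) = 0000000010101011
  ((((b & c) | ~d) & a) & c) = 0000000000100011

((((b & c) | ~d) & a) & c)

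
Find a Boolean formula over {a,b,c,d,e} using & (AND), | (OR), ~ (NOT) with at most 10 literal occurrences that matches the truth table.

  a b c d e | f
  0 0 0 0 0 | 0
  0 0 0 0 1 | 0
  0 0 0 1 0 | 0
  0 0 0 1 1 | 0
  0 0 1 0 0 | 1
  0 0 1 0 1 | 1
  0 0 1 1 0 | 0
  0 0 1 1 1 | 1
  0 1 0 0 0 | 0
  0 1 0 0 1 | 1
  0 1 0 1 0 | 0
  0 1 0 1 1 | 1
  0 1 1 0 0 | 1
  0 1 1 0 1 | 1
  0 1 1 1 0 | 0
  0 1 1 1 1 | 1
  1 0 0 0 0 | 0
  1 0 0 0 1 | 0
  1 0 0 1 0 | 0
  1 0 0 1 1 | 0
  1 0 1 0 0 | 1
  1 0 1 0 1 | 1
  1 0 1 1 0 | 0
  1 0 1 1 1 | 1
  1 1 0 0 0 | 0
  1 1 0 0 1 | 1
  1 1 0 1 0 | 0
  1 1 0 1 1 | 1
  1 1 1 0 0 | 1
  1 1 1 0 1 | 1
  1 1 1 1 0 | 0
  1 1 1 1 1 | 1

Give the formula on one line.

(((~d & (((~b & (b | e)) & ~a) | c)) | e) & (b | c))

  ~d = 11001100110011001100110011001100
  ~b = 11111111000000001111111100000000
  (b | e) = 01010101111111110101010111111111
  (~b & (b | e)) = 01010101000000000101010100000000
  ~a = 11111111111111110000000000000000
  ((~b & (b | e)) & ~a) = 01010101000000000000000000000000
  (((~b & (b | e)) & ~a) | c) = 01011111000011110000111100001111
  (~d & (((~b & (b | e)) & ~a) | c)) = 01001100000011000000110000001100
  ((~d & (((~b & (b | e)) & ~a) | c)) | e) = 01011101010111010101110101011101
  (b | c) = 00001111111111110000111111111111
  (((~d & (((~b & (b | e)) & ~a) | c)) | e) & (b | c)) = 00001101010111010000110101011101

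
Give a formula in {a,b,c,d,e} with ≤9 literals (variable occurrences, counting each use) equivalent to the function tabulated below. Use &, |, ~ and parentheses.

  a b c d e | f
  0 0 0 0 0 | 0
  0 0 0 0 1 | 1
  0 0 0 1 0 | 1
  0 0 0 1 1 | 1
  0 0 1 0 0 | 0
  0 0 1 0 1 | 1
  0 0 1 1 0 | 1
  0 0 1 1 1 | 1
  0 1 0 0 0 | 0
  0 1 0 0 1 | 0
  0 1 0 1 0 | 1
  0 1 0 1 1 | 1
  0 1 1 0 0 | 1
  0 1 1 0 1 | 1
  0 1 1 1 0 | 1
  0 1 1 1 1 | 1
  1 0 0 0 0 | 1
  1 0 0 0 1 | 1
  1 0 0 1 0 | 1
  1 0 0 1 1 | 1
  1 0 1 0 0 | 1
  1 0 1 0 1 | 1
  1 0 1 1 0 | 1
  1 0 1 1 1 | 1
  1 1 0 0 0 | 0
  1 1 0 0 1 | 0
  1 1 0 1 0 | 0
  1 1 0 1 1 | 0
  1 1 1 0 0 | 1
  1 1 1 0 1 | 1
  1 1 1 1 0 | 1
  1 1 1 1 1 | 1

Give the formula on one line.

((d & ~a) | ((c & b) | (((a | d) | e) & ~b)))

  ~a = 11111111111111110000000000000000
  (d & ~a) = 00110011001100110000000000000000
  (c & b) = 00000000000011110000000000001111
  (a | d) = 00110011001100111111111111111111
  ((a | d) | e) = 01110111011101111111111111111111
  ~b = 11111111000000001111111100000000
  (((a | d) | e) & ~b) = 01110111000000001111111100000000
  ((c & b) | (((a | d) | e) & ~b)) = 01110111000011111111111100001111
  ((d & ~a) | ((c & b) | (((a | d) | e) & ~b))) = 01110111001111111111111100001111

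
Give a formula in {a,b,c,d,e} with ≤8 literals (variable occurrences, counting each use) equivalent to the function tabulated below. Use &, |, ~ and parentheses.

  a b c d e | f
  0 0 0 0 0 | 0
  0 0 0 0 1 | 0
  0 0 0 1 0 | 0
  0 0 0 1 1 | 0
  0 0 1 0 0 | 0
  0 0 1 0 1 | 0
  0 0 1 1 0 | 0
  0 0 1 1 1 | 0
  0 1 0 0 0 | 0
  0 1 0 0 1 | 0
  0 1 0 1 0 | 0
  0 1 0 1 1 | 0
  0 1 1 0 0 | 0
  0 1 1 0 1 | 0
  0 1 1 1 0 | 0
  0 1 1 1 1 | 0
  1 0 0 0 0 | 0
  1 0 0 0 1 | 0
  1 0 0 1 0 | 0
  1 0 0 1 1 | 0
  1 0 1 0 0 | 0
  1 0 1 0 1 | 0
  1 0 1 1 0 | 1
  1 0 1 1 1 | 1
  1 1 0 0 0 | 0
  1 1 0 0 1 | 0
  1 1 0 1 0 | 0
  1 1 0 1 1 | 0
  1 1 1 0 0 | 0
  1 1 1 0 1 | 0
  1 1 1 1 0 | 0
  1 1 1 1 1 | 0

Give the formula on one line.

((((b | a) & d) & c) & (~b & (~e | c)))

  (b | a) = 00000000111111111111111111111111
  ((b | a) & d) = 00000000001100110011001100110011
  (((b | a) & d) & c) = 00000000000000110000001100000011
  ~b = 11111111000000001111111100000000
  ~e = 10101010101010101010101010101010
  (~e | c) = 10101111101011111010111110101111
  (~b & (~e | c)) = 10101111000000001010111100000000
  ((((b | a) & d) & c) & (~b & (~e | c))) = 00000000000000000000001100000000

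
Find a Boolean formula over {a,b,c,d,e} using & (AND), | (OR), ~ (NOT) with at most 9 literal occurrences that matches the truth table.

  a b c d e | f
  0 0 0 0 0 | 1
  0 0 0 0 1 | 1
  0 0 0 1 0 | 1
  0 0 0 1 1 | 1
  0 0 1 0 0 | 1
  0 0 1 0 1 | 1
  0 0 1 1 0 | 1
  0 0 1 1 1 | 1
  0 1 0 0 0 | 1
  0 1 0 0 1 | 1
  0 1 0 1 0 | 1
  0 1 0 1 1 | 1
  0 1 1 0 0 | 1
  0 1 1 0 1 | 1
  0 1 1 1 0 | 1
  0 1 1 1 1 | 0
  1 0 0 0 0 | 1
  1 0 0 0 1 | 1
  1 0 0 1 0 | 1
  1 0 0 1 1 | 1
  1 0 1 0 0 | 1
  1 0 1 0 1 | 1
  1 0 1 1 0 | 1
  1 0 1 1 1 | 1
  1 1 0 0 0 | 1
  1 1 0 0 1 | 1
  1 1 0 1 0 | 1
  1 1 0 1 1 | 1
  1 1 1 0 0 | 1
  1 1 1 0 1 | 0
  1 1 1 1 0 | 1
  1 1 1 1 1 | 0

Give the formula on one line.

  ~b = 11111111000000001111111100000000
  (c & ~b) = 00001111000000000000111100000000
  ~c = 11110000111100001111000011110000
  ((c & ~b) | ~c) = 11111111111100001111111111110000
  ~d = 11001100110011001100110011001100
  ~a = 11111111111111110000000000000000
  (~a & c) = 00001111000011110000000000000000
  (~b | (~a & c)) = 11111111000011111111111100000000
  (~d & (~b | (~a & c))) = 11001100000011001100110000000000
  (((c & ~b) | ~c) | (~d & (~b | (~a & c)))) = 11111111111111001111111111110000
  ~e = 10101010101010101010101010101010
  (~e & b) = 00000000101010100000000010101010
  ((((c & ~b) | ~c) | (~d & (~b | (~a & c)))) | (~e & b)) = 11111111111111101111111111111010

((((c & ~b) | ~c) | (~d & (~b | (~a & c)))) | (~e & b))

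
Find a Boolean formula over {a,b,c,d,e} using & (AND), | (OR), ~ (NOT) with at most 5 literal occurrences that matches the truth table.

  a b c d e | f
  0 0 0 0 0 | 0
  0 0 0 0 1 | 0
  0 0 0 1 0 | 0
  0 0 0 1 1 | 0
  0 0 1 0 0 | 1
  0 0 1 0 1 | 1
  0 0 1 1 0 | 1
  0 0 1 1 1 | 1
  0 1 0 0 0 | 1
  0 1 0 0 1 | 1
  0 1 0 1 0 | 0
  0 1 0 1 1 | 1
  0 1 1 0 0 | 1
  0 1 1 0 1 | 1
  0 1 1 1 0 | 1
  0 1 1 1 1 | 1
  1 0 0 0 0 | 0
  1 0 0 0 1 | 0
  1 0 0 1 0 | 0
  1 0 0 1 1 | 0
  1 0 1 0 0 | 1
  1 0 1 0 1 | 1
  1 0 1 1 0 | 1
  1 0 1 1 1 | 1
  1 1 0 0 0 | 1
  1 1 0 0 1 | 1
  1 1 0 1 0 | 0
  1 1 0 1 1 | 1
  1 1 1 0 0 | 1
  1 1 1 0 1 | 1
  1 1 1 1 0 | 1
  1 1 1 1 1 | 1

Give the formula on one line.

  ~c = 11110000111100001111000011110000
  ~d = 11001100110011001100110011001100
  (~d | e) = 11011101110111011101110111011101
  ((~d | e) & b) = 00000000110111010000000011011101
  (~c & ((~d | e) & b)) = 00000000110100000000000011010000
  (c | (~c & ((~d | e) & b))) = 00001111110111110000111111011111

(c | (~c & ((~d | e) & b)))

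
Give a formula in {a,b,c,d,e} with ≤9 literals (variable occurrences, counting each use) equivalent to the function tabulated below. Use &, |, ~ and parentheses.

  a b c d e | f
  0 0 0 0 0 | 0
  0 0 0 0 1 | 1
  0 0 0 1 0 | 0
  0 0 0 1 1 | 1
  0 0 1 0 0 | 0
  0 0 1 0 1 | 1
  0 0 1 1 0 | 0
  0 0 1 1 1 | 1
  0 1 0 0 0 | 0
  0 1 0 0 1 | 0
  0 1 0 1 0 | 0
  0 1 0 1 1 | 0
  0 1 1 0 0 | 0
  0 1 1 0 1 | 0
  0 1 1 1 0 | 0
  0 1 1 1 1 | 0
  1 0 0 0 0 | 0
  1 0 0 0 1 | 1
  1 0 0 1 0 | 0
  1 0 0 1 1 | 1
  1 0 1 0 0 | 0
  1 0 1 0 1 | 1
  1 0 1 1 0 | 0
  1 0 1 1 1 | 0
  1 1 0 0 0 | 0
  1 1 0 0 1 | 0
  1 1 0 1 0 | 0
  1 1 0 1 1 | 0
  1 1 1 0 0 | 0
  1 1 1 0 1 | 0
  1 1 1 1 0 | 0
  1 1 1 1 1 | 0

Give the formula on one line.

  ~b = 11111111000000001111111100000000
  (e & ~b) = 01010101000000000101010100000000
  ~c = 11110000111100001111000011110000
  (~c & d) = 00110000001100000011000000110000
  ~a = 11111111111111110000000000000000
  ~d = 11001100110011001100110011001100
  (~a | ~d) = 11111111111111111100110011001100
  ((~c & d) | (~a | ~d)) = 11111111111111111111110011111100
  ((e & ~b) & ((~c & d) | (~a | ~d))) = 01010101000000000101010000000000

((e & ~b) & ((~c & d) | (~a | ~d)))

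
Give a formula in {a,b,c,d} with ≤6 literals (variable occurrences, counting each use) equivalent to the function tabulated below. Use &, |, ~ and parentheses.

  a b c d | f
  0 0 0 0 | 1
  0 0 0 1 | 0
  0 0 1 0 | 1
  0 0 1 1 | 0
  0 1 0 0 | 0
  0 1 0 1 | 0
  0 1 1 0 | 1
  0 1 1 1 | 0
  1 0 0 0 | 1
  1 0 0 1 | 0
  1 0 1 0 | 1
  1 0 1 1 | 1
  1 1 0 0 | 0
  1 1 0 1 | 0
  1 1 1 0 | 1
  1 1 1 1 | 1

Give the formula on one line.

  ~b = 1111000011110000
  (~b | c) = 1111001111110011
  ~d = 1010101010101010
  (c & a) = 0000000000110011
  (~d | (c & a)) = 1010101010111011
  ((~b | c) & (~d | (c & a))) = 1010001010110011

((~b | c) & (~d | (c & a)))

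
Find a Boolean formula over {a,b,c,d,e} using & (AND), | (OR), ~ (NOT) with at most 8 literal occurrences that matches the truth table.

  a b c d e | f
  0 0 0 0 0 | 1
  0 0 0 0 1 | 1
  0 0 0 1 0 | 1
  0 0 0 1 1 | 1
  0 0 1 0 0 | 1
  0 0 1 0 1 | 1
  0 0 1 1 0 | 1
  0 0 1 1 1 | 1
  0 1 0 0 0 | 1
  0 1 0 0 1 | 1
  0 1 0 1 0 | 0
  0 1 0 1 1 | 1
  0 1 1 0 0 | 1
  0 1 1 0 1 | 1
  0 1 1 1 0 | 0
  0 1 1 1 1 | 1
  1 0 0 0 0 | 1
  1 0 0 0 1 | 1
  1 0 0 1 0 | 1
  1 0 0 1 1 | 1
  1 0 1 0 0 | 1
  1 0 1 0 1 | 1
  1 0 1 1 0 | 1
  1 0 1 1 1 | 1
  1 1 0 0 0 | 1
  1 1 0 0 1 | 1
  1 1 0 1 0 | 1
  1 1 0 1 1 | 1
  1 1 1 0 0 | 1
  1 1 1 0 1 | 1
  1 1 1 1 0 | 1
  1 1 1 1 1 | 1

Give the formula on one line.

  ~b = 11111111000000001111111100000000
  (~b | d) = 11111111001100111111111100110011
  (e | a) = 01010101010101011111111111111111
  ((~b | d) & (e | a)) = 01010101000100011111111100110011
  ~d = 11001100110011001100110011001100
  (~b | ~d) = 11111111110011001111111111001100
  (((~b | d) & (e | a)) | (~b | ~d)) = 11111111110111011111111111111111

(((~b | d) & (e | a)) | (~b | ~d))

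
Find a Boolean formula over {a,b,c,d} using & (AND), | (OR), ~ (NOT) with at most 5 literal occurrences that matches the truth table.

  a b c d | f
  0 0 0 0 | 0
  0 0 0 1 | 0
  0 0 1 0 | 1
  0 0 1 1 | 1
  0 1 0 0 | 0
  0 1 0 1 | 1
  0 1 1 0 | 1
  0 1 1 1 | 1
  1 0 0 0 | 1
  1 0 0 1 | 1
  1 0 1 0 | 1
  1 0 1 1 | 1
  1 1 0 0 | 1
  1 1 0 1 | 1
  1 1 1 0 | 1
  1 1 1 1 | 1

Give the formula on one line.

  (c | a) = 0011001111111111
  (d & b) = 0000010100000101
  ((c | a) | (d & b)) = 0011011111111111

((c | a) | (d & b))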